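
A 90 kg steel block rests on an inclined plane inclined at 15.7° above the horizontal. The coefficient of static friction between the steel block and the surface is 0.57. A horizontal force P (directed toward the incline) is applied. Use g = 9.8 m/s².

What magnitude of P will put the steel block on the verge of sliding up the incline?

P ≈ 894 N

At impending motion up the slope, friction acts down-slope at its limit: f = μ_s N.
Perpendicular to the incline: N = m g cos θ + P sin θ.
Along the incline: P cos θ = m g sin θ + μ_s N = m g sin θ + μ_s (m g cos θ + P sin θ).
Solving, P (cos θ − μ_s sin θ) = m g (sin θ + μ_s cos θ), so P = 90×9.8×(sin 15.7° + 0.57 cos 15.7°)/(cos 15.7° − 0.57 sin 15.7°) = 882×0.8193/0.8084 = 894 N.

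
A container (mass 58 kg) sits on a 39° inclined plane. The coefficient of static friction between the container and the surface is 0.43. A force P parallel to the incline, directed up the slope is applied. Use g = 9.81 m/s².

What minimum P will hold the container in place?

The container tends to slide down (tan θ > μ_s), so at the point of impending slip friction acts up-slope at its limit: f = μ_s N.
P is parallel to the surface, so N = m g cos θ = 442 N.
Along the incline: P + μ_s N = m g sin θ, so P = 358 − 0.43×442 = 168 N.

P_min ≈ 168 N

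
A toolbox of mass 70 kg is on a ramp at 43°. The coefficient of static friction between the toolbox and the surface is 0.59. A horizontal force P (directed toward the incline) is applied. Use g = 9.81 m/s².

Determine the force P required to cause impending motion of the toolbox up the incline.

At impending motion up the slope, friction acts down-slope at its limit: f = μ_s N.
Perpendicular to the incline: N = m g cos θ + P sin θ.
Along the incline: P cos θ = m g sin θ + μ_s N = m g sin θ + μ_s (m g cos θ + P sin θ).
Solving, P (cos θ − μ_s sin θ) = m g (sin θ + μ_s cos θ), so P = 70×9.81×(sin 43° + 0.59 cos 43°)/(cos 43° − 0.59 sin 43°) = 687×1.113/0.329 = 2320 N.

P ≈ 2320 N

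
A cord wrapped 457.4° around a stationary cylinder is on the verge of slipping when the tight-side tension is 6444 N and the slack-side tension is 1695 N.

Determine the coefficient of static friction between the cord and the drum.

T₂/T₁ = e^{μβ} → μ = ln(T₂/T₁)/β.
β = 457.4° = 7.983 rad.
μ = ln(6444/1695)/7.983 = ln(3.802)/7.983 = 0.167.

μ ≈ 0.167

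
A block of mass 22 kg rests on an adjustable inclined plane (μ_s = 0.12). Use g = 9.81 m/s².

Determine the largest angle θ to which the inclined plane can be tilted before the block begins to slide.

θ_max ≈ 6.84°

At the slip threshold, m g sin θ = μ_s · m g cos θ, so tan θ = μ_s.
θ_max = arctan(0.12) = 6.84°.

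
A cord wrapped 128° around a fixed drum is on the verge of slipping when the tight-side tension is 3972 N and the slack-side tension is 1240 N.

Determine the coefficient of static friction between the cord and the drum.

T₂/T₁ = e^{μβ} → μ = ln(T₂/T₁)/β.
β = 128° = 2.234 rad.
μ = ln(3972/1240)/2.234 = ln(3.203)/2.234 = 0.521.

μ ≈ 0.521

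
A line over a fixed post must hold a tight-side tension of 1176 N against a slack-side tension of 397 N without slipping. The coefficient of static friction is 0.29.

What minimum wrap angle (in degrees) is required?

β_min ≈ 215°

T₂/T₁ = e^{μβ} → β = ln(T₂/T₁)/μ.
β = ln(1176/397)/0.29 = 1.086/0.29 = 3.745 rad.
In degrees: β = 3.745 × 180/π = 215°.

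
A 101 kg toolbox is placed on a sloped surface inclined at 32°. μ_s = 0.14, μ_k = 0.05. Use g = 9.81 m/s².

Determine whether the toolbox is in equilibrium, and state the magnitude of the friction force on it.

f ≈ 42 N

N = m g cos θ = 840 N.
Down-slope weight component: m g sin θ = 525 N.
μ_s N = 118 N.
525 > 118 N, so it slides; kinetic friction f = μ_k N = 0.05×840 = 42 N.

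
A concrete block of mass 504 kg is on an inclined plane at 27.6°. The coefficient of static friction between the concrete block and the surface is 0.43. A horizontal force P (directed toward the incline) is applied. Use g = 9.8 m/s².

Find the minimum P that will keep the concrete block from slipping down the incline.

P_min ≈ 374 N

The concrete block tends to slide down (tan θ > μ_s), so at the point of impending slip friction acts up-slope at its limit: f = μ_s N.
Perpendicular to the incline: N = m g cos θ + P sin θ.
Along the incline: P cos θ + μ_s N = m g sin θ, i.e. P cos θ + μ_s (m g cos θ + P sin θ) = m g sin θ.
Solving, P (cos θ + μ_s sin θ) = m g (sin θ − μ_s cos θ), so P = 4940×0.08223/1.085 = 374 N.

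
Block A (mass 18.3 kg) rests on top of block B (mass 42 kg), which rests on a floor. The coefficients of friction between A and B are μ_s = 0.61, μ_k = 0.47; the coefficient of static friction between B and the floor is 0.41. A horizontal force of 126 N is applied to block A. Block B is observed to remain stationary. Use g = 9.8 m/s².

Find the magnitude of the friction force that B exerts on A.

Between the blocks, N₁ = m_A g = 179.3 N.
Maximum static friction on A from B: μ_s N₁ = 0.61×179.3 = 109.4 N.
Since P = 126 N > 109.4 N, A slides on B; the A–B friction is kinetic: f₁ = μ_k N₁ = 0.47×179.3 = 84.3 N.
B experiences an equal 84.3 N forward from A (third law). B is in equilibrium, so the floor supplies f₂ = 84.3 N of static friction (limit μ_s(m_A+m_B)g = 242.3 N, not exceeded).

f ≈ 84.3 N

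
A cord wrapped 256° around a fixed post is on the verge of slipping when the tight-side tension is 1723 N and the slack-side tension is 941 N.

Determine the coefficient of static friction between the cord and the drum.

μ ≈ 0.135

T₂/T₁ = e^{μβ} → μ = ln(T₂/T₁)/β.
β = 256° = 4.468 rad.
μ = ln(1723/941)/4.468 = ln(1.831)/4.468 = 0.135.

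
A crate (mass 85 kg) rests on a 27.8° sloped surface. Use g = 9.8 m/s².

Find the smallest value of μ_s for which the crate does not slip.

At the slip threshold m g sin θ = μ_s m g cos θ, so μ_s,min = tan θ.
μ_s,min = tan 27.8° = 0.527.

μ_s,min ≈ 0.527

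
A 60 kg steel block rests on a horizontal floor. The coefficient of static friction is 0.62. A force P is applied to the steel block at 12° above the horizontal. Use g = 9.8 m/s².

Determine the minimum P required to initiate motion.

P ≈ 329 N

N = m g − P sin α (the pull lifts the steel block).
At impending slip, P cos α = μ_s N = μ_s (m g − P sin α).
Solving: P (cos α + μ_s sin α) = μ_s m g → P = 0.62×588/(cos 12° + 0.62 sin 12°) = 365/1.107 = 329 N.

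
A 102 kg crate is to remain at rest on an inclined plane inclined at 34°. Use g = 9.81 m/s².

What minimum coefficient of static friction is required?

At the slip threshold m g sin θ = μ_s m g cos θ, so μ_s,min = tan θ.
μ_s,min = tan 34° = 0.675.

μ_s,min ≈ 0.675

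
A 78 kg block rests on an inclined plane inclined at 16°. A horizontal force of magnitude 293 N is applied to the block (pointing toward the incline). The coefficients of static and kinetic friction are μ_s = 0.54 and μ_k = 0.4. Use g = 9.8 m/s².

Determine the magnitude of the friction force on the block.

Normal direction: N = m g cos θ + P sin θ = 815.6 N.
Along the incline, the net driving force (taking up-slope positive) is P cos θ − m g sin θ = 281.6 − 210.7 = 70.95 N, so equilibrium requires friction f = -70.95 N (down-slope).
The limit of static friction is μ_s N = 440.4 N.
|f_req| = 70.95 ≤ 440.4 N → the block is in equilibrium; friction equals the required value.

f ≈ 71 N (down the incline)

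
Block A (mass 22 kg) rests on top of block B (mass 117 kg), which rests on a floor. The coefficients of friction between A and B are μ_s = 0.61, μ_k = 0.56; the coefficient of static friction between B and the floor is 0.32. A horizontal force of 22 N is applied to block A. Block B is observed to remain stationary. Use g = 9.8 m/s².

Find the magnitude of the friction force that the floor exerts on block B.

f ≈ 22 N

The normal force B exerts on A is simply A's weight, N₁ = 215.6 N.
So the A–B interface can sustain at most μ_s N₁ = 131.5 N of static friction.
P = 22 N is within that limit, so A and B move together (both at rest); the A–B friction is simply f₁ = P = 22 N.
B experiences an equal 22 N forward from A (third law). B is in equilibrium, so the floor supplies f₂ = 22 N of static friction (limit μ_s(m_A+m_B)g = 435.9 N, not exceeded).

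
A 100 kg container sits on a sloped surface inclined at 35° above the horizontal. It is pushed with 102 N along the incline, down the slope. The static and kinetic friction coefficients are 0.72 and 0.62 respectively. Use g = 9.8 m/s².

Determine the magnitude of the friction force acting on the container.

Perpendicular to the surface, N = m g cos θ = 100·9.8·cos 35° = 802.8 N.
For equilibrium along the incline the friction force must supply f = m g sin θ + P = 562.1 + 102 = 664.1 N (positive meaning up-slope).
Maximum static friction available: μ_s N = 0.72 × 802.8 = 578 N.
|664.1| exceeds 578 N, so the container slips down-slope; friction is kinetic, f = μ_k N = 0.62×802.8 = 498 N.

f ≈ 498 N (up the incline)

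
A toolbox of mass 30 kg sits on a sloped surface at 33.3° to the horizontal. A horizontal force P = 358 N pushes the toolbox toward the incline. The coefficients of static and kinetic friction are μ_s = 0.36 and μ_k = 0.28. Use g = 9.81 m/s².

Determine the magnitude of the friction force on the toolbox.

f ≈ 138 N (down the incline)

Resolve perpendicular to the incline: N = m g cos θ + P sin θ = 30×9.81×cos 33.3° + 358×sin 33.3° = 442.5 N.
Parallel to the incline: P cos θ − m g sin θ = 299.2 − 161.6 = 137.6 N; the friction needed to balance this is 137.6 N acting down the slope.
The limit of static friction is μ_s N = 159.3 N.
|f_req| = 137.6 ≤ 159.3 N → the toolbox is in equilibrium; friction equals the required value.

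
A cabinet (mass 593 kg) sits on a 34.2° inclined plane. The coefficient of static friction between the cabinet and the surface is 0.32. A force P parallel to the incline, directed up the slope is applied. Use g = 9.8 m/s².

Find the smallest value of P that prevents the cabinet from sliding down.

P_min ≈ 1730 N

The cabinet tends to slide down (tan θ > μ_s), so at the point of impending slip friction acts up-slope at its limit: f = μ_s N.
P is parallel to the surface, so N = m g cos θ = 4810 N.
Along the incline: P + μ_s N = m g sin θ, so P = 3270 − 0.32×4810 = 1730 N.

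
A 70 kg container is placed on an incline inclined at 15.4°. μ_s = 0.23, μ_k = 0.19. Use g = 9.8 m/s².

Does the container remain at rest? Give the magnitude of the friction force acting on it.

N = m g cos θ = 661 N.
Down-slope weight component: m g sin θ = 182 N.
μ_s N = 152 N.
182 > 152 N, so it slides; kinetic friction f = μ_k N = 0.19×661 = 126 N.

f ≈ 126 N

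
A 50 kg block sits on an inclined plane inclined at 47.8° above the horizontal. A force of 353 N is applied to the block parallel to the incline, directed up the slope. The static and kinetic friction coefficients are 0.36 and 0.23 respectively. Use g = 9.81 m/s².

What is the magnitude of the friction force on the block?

The normal reaction is N = m g cos θ = 329.5 N.
For equilibrium along the incline the friction force must supply f = m g sin θ − P = 363.4 − 353 = 10.36 N (positive meaning up-slope).
Maximum static friction available: μ_s N = 0.36 × 329.5 = 118.6 N.
Since |10.36| ≤ 118.6 N, static friction is sufficient; f equals the required value, not μ_s N.

f ≈ 10.4 N (up the incline)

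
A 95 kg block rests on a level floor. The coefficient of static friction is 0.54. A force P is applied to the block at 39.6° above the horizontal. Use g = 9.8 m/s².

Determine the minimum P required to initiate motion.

P ≈ 451 N

N = m g − P sin α (the pull lifts the block).
At impending slip, P cos α = μ_s N = μ_s (m g − P sin α).
Solving: P (cos α + μ_s sin α) = μ_s m g → P = 0.54×931/(cos 39.6° + 0.54 sin 39.6°) = 503/1.115 = 451 N.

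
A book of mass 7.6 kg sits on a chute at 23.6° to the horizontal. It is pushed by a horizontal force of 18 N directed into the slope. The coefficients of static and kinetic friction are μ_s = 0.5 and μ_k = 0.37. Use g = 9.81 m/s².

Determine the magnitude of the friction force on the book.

f ≈ 13.4 N (up the incline)

Resolve perpendicular to the incline: N = m g cos θ + P sin θ = 7.6×9.81×cos 23.6° + 18×sin 23.6° = 75.53 N.
Along the incline, the net driving force (taking up-slope positive) is P cos θ − m g sin θ = 16.49 − 29.85 = -13.35 N, so equilibrium requires friction f = 13.35 N (up-slope).
The limit of static friction is μ_s N = 37.76 N.
Since 13.35 N is within the 37.76 N limit, the book stays put and friction is exactly 13.4 N.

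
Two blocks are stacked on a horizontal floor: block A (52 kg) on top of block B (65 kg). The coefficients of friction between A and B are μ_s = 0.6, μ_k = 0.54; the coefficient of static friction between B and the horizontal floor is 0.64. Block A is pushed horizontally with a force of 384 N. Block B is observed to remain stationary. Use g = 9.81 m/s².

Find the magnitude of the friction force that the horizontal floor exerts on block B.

f ≈ 275 N

Normal force at the A–B interface: N₁ = m_A g = 510.1 N.
So the A–B interface can sustain at most μ_s N₁ = 306.1 N of static friction.
P = 384 N exceeds that limit, so A slips over B and the interface friction becomes kinetic: f₁ = μ_k N₁ = 0.54×510.1 = 275 N.
By Newton's third law B feels 275 N forward from A. With B stationary, the floor's static friction on B balances it: f₂ = 275 N (well within μ_s(m_A+m_B)g = 734.6 N).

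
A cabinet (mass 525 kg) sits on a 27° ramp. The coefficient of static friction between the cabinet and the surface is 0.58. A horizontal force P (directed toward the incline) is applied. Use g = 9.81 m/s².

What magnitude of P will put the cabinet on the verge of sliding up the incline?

At impending motion up the slope, friction acts down-slope at its limit: f = μ_s N.
Perpendicular to the incline: N = m g cos θ + P sin θ.
Along the incline: P cos θ = m g sin θ + μ_s N = m g sin θ + μ_s (m g cos θ + P sin θ).
Solving, P (cos θ − μ_s sin θ) = m g (sin θ + μ_s cos θ), so P = 525×9.81×(sin 27° + 0.58 cos 27°)/(cos 27° − 0.58 sin 27°) = 5150×0.9708/0.6277 = 7970 N.

P ≈ 7970 N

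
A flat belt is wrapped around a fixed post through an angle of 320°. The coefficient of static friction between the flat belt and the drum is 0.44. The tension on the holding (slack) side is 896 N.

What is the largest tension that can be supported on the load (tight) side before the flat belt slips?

T_max ≈ 10500 N

At impending slip the capstan equation gives T₂/T₁ = e^{μβ} with β in radians.
β = 320° × π/180 = 5.585 rad.
e^{μβ} = e^{0.44×5.585} = 11.67.
T₂ = T₁ · e^{μβ} = 896 × 11.67 = 10500 N.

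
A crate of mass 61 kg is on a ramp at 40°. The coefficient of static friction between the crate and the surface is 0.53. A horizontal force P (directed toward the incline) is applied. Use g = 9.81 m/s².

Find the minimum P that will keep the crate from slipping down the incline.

The crate tends to slide down (tan θ > μ_s), so at the point of impending slip friction acts up-slope at its limit: f = μ_s N.
Perpendicular to the incline: N = m g cos θ + P sin θ.
Along the incline: P cos θ + μ_s N = m g sin θ, i.e. P cos θ + μ_s (m g cos θ + P sin θ) = m g sin θ.
Solving, P (cos θ + μ_s sin θ) = m g (sin θ − μ_s cos θ), so P = 598×0.2368/1.107 = 128 N.

P_min ≈ 128 N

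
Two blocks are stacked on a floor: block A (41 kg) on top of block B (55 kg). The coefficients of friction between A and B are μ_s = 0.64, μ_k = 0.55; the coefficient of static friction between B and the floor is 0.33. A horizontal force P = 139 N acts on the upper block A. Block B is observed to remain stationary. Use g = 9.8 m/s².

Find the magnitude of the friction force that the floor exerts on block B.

f ≈ 139 N

Normal force at the A–B interface: N₁ = m_A g = 401.8 N.
So the A–B interface can sustain at most μ_s N₁ = 257.2 N of static friction.
P = 139 N is within that limit, so A and B move together (both at rest); the A–B friction is simply f₁ = P = 139 N.
B experiences an equal 139 N forward from A (third law). B is in equilibrium, so the floor supplies f₂ = 139 N of static friction (limit μ_s(m_A+m_B)g = 310.5 N, not exceeded).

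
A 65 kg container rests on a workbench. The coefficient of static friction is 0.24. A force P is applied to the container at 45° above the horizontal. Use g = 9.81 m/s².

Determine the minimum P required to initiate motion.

N = m g − P sin α (the pull lifts the container).
At impending slip, P cos α = μ_s N = μ_s (m g − P sin α).
Solving: P (cos α + μ_s sin α) = μ_s m g → P = 0.24×638/(cos 45° + 0.24 sin 45°) = 153/0.8768 = 175 N.

P ≈ 175 N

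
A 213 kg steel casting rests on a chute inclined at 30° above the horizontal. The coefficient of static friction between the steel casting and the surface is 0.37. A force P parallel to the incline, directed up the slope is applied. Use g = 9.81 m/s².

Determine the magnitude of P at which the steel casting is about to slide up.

P ≈ 1710 N

At impending motion up the slope, friction acts down-slope at its limit: f = μ_s N.
P is parallel to the surface, so N = m g cos θ = 1810 N.
Along the incline: P = m g sin θ + μ_s N = 1040 + 0.37×1810 = 1710 N.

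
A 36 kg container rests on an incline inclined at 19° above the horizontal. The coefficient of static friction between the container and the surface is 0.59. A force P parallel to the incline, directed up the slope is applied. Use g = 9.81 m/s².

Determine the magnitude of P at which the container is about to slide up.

P ≈ 312 N

At impending motion up the slope, friction acts down-slope at its limit: f = μ_s N.
P is parallel to the surface, so N = m g cos θ = 334 N.
Along the incline: P = m g sin θ + μ_s N = 115 + 0.59×334 = 312 N.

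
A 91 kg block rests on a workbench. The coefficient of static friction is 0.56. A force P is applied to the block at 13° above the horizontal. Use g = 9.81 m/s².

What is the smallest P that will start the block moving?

N = m g − P sin α (the pull lifts the block).
At impending slip, P cos α = μ_s N = μ_s (m g − P sin α).
Solving: P (cos α + μ_s sin α) = μ_s m g → P = 0.56×893/(cos 13° + 0.56 sin 13°) = 500/1.1 = 454 N.

P ≈ 454 N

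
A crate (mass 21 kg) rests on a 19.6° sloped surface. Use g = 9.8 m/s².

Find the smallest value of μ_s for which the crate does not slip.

μ_s,min ≈ 0.356

At the slip threshold m g sin θ = μ_s m g cos θ, so μ_s,min = tan θ.
μ_s,min = tan 19.6° = 0.356.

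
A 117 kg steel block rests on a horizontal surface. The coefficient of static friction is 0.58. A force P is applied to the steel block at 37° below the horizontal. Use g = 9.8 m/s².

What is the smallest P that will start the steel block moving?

N = m g + P sin α (the push presses the steel block into the horizontal surface).
At impending slip, P cos α = μ_s N = μ_s (m g + P sin α).
Solving: P (cos α − μ_s sin α) = μ_s m g → P = 0.58×1150/(cos 37° − 0.58 sin 37°) = 665/0.4496 = 1480 N.

P ≈ 1480 N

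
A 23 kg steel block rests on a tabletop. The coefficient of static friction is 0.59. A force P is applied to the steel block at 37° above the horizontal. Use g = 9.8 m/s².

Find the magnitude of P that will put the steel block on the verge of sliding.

N = m g − P sin α (the pull lifts the steel block).
At impending slip, P cos α = μ_s N = μ_s (m g − P sin α).
Solving: P (cos α + μ_s sin α) = μ_s m g → P = 0.59×225/(cos 37° + 0.59 sin 37°) = 133/1.154 = 115 N.

P ≈ 115 N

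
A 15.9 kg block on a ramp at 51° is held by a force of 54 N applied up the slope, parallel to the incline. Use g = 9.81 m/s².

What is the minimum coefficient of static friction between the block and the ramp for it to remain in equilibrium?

N = m g cos θ = 98.16 N.
Friction must make up the shortfall along the incline: f = m g sin θ − P = 121.2 − 54 = 67.22 N.
At the threshold f = μ_s N, so μ_s,min = 67.22/98.16 = 0.685.

μ_s,min ≈ 0.685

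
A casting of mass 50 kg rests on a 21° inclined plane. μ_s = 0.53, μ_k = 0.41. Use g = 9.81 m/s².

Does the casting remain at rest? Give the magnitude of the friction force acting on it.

N = m g cos θ = 458 N.
Down-slope weight component: m g sin θ = 176 N.
μ_s N = 243 N.
176 ≤ 243 N, so it stays put; friction = 176 N.

f ≈ 176 N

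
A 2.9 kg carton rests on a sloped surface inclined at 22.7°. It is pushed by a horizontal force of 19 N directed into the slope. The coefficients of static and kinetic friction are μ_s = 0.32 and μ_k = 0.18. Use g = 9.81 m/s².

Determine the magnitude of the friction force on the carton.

The horizontal push has a component P sin θ into the surface, so N = m g cos θ + P sin θ = 26.25 + 7.332 = 33.58 N.
Parallel to the incline: P cos θ − m g sin θ = 17.53 − 10.98 = 6.55 N; the friction needed to balance this is 6.55 N acting down the slope.
The limit of static friction is μ_s N = 10.74 N.
Since 6.55 N is within the 10.74 N limit, the carton stays put and friction is exactly 6.55 N.

f ≈ 6.55 N (down the incline)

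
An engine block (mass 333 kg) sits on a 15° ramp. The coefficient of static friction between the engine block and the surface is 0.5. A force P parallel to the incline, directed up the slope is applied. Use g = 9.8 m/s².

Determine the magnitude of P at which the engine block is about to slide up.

P ≈ 2420 N

At impending motion up the slope, friction acts down-slope at its limit: f = μ_s N.
P is parallel to the surface, so N = m g cos θ = 3150 N.
Along the incline: P = m g sin θ + μ_s N = 845 + 0.5×3150 = 2420 N.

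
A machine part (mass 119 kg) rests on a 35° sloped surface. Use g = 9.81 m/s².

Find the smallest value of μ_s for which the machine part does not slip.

μ_s,min ≈ 0.7

At the slip threshold m g sin θ = μ_s m g cos θ, so μ_s,min = tan θ.
μ_s,min = tan 35° = 0.7.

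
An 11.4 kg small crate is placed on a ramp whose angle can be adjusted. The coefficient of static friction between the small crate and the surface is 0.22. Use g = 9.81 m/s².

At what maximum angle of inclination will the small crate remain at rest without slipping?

At the slip threshold, m g sin θ = μ_s · m g cos θ, so tan θ = μ_s.
θ_max = arctan(0.22) = 12.4°.

θ_max ≈ 12.4°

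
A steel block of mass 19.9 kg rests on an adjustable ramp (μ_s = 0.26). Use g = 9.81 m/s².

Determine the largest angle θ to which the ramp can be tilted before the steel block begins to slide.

At the slip threshold, m g sin θ = μ_s · m g cos θ, so tan θ = μ_s.
θ_max = arctan(0.26) = 14.6°.

θ_max ≈ 14.6°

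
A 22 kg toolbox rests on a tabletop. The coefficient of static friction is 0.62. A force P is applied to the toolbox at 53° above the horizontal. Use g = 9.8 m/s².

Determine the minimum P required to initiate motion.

N = m g − P sin α (the pull lifts the toolbox).
At impending slip, P cos α = μ_s N = μ_s (m g − P sin α).
Solving: P (cos α + μ_s sin α) = μ_s m g → P = 0.62×216/(cos 53° + 0.62 sin 53°) = 134/1.097 = 122 N.

P ≈ 122 N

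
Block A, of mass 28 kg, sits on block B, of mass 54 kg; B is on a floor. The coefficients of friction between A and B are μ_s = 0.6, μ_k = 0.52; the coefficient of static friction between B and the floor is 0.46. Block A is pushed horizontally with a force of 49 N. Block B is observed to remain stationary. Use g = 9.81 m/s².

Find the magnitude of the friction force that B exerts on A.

f ≈ 49 N

Between the blocks, N₁ = m_A g = 274.7 N.
So the A–B interface can sustain at most μ_s N₁ = 164.8 N of static friction.
Since P = 49 N ≤ 164.8 N, A does not slip on B; friction on A equals P = 49 N.
B experiences an equal 49 N forward from A (third law). B is in equilibrium, so the floor supplies f₂ = 49 N of static friction (limit μ_s(m_A+m_B)g = 370 N, not exceeded).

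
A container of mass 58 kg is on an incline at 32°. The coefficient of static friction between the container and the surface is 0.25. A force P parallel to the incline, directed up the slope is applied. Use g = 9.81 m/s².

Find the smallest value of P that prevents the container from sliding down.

The container tends to slide down (tan θ > μ_s), so at the point of impending slip friction acts up-slope at its limit: f = μ_s N.
P is parallel to the surface, so N = m g cos θ = 483 N.
Along the incline: P + μ_s N = m g sin θ, so P = 302 − 0.25×483 = 181 N.

P_min ≈ 181 N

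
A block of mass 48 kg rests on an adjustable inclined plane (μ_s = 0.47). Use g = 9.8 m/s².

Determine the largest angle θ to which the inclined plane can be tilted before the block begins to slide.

At the slip threshold, m g sin θ = μ_s · m g cos θ, so tan θ = μ_s.
θ_max = arctan(0.47) = 25.2°.

θ_max ≈ 25.2°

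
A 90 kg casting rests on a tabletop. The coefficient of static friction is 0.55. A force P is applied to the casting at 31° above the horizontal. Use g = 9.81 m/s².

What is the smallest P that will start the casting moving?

P ≈ 426 N

N = m g − P sin α (the pull lifts the casting).
At impending slip, P cos α = μ_s N = μ_s (m g − P sin α).
Solving: P (cos α + μ_s sin α) = μ_s m g → P = 0.55×883/(cos 31° + 0.55 sin 31°) = 486/1.14 = 426 N.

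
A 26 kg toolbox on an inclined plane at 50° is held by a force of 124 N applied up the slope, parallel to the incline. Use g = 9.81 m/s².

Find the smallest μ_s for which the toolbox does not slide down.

N = m g cos θ = 163.9 N.
Friction must make up the shortfall along the incline: f = m g sin θ − P = 195.4 − 124 = 71.39 N.
At the threshold f = μ_s N, so μ_s,min = 71.39/163.9 = 0.435.

μ_s,min ≈ 0.435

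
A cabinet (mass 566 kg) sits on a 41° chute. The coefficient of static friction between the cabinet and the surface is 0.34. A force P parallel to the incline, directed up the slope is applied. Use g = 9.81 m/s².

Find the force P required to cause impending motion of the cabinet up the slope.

At impending motion up the slope, friction acts down-slope at its limit: f = μ_s N.
P is parallel to the surface, so N = m g cos θ = 4190 N.
Along the incline: P = m g sin θ + μ_s N = 3640 + 0.34×4190 = 5070 N.

P ≈ 5070 N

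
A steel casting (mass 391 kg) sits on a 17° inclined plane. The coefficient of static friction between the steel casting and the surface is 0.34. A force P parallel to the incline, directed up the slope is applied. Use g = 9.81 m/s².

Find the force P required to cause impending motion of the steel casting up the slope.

P ≈ 2370 N

At impending motion up the slope, friction acts down-slope at its limit: f = μ_s N.
P is parallel to the surface, so N = m g cos θ = 3670 N.
Along the incline: P = m g sin θ + μ_s N = 1120 + 0.34×3670 = 2370 N.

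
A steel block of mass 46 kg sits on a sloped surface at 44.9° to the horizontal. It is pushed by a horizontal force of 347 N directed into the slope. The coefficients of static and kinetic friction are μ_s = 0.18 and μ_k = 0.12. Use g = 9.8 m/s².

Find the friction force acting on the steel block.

f ≈ 72.4 N (up the incline)

Resolve perpendicular to the incline: N = m g cos θ + P sin θ = 46×9.8×cos 44.9° + 347×sin 44.9° = 564.3 N.
Along the incline, the net driving force (taking up-slope positive) is P cos θ − m g sin θ = 245.8 − 318.2 = -72.41 N, so equilibrium requires friction f = 72.41 N (up-slope).
The limit of static friction is μ_s N = 101.6 N.
|f_req| = 72.41 ≤ 101.6 N → the steel block is in equilibrium; friction equals the required value.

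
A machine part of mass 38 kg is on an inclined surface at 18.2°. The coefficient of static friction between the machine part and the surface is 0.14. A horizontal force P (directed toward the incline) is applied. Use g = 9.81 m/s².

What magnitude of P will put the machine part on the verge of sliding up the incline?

At impending motion up the slope, friction acts down-slope at its limit: f = μ_s N.
Perpendicular to the incline: N = m g cos θ + P sin θ.
Along the incline: P cos θ = m g sin θ + μ_s N = m g sin θ + μ_s (m g cos θ + P sin θ).
Solving, P (cos θ − μ_s sin θ) = m g (sin θ + μ_s cos θ), so P = 38×9.81×(sin 18.2° + 0.14 cos 18.2°)/(cos 18.2° − 0.14 sin 18.2°) = 373×0.4453/0.9062 = 183 N.

P ≈ 183 N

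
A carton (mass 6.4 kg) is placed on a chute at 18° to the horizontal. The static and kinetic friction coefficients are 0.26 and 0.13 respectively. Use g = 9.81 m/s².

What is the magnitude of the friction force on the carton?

f ≈ 7.76 N (up the incline)

Perpendicular to the surface, N = m g cos θ = 6.4·9.81·cos 18° = 59.71 N.
Along the slope the weight component is m g sin θ = 19.4 N; friction must supply exactly this, acting up-slope.
Static friction can supply at most μ_s N = 15.52 N.
|19.4| exceeds 15.52 N, so the carton slips down-slope; friction is kinetic, f = μ_k N = 0.13×59.71 = 7.76 N.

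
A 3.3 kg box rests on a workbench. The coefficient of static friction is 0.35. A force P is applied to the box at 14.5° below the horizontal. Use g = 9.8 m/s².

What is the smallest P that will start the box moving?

P ≈ 12.9 N

N = m g + P sin α (the push presses the box into the workbench).
At impending slip, P cos α = μ_s N = μ_s (m g + P sin α).
Solving: P (cos α − μ_s sin α) = μ_s m g → P = 0.35×32.3/(cos 14.5° − 0.35 sin 14.5°) = 11.3/0.8805 = 12.9 N.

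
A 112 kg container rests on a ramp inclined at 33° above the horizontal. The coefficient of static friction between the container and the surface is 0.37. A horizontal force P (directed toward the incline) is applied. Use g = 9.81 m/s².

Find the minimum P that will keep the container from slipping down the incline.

The container tends to slide down (tan θ > μ_s), so at the point of impending slip friction acts up-slope at its limit: f = μ_s N.
Perpendicular to the incline: N = m g cos θ + P sin θ.
Along the incline: P cos θ + μ_s N = m g sin θ, i.e. P cos θ + μ_s (m g cos θ + P sin θ) = m g sin θ.
Solving, P (cos θ + μ_s sin θ) = m g (sin θ − μ_s cos θ), so P = 1100×0.2343/1.04 = 248 N.

P_min ≈ 248 N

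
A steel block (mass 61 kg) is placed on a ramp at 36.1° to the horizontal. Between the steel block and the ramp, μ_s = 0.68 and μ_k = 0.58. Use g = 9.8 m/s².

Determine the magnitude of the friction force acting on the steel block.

Normal force: N = m g cos θ = 61 × 9.8 × cos 36.1° = 483 N.
For equilibrium along the incline, friction must balance the weight component: f = m g sin θ = 352.2 N up the slope.
The static-friction ceiling is μ_s N = 0.68 × 483 = 328.5 N.
|352.2| exceeds 328.5 N, so the steel block slips down-slope; friction is kinetic, f = μ_k N = 0.58×483 = 280 N.

f ≈ 280 N (up the incline)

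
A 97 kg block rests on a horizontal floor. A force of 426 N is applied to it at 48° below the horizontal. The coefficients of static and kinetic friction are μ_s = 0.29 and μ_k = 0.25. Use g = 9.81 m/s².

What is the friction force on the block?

Vertical equilibrium gives N = m g + P sin α = 1268 N.
Horizontally, friction must balance P cos α = 285 N.
μ_s N = 0.29 × 1268 = 367.8 N.
Since 285 N does not exceed the limit, the block stays at rest and f = 285 N.

f ≈ 285 N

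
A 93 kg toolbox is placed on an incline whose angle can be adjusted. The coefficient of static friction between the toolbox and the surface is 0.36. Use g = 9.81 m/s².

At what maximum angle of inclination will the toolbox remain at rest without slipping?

At the slip threshold, m g sin θ = μ_s · m g cos θ, so tan θ = μ_s.
θ_max = arctan(0.36) = 19.8°.

θ_max ≈ 19.8°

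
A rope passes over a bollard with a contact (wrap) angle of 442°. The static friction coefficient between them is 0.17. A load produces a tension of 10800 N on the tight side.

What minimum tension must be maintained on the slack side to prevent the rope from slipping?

Capstan equation at impending slip: T_tight/T_slack = e^{μβ}.
β = 442° = 7.714 rad; e^{μβ} = e^{0.17×7.714} = 3.712.
T_slack = T_tight / e^{μβ} = 10800 / 3.712 = 2910 N.

T_min ≈ 2910 N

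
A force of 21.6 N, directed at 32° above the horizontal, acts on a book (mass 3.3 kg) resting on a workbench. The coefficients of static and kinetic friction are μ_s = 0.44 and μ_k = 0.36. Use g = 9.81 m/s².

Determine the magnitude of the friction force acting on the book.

f ≈ 7.53 N

Vertical equilibrium gives N = m g − P sin α = 20.93 N.
Horizontally, friction must balance P cos α = 18.32 N.
μ_s N = 0.44 × 20.93 = 9.208 N.
18.32 > 9.208 N → the book slides; f = μ_k N = 0.36×20.93 = 7.53 N.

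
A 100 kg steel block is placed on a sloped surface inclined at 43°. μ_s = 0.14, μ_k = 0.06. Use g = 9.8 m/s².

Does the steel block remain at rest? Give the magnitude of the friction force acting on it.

f ≈ 43 N

N = m g cos θ = 717 N.
Down-slope weight component: m g sin θ = 668 N.
μ_s N = 100 N.
668 > 100 N, so it slides; kinetic friction f = μ_k N = 0.06×717 = 43 N.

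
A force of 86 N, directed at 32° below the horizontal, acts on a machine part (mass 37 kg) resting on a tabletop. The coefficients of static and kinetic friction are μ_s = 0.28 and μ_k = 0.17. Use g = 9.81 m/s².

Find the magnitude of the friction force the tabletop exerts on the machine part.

The vertical component of P adds to the normal force: N = m g + P sin α = 363 + 45.57 = 408.5 N.
Horizontally, friction must balance P cos α = 72.93 N.
The static-friction limit is μ_s N = 114.4 N.
Since 72.93 N does not exceed the limit, the machine part stays at rest and f = 72.9 N.

f ≈ 72.9 N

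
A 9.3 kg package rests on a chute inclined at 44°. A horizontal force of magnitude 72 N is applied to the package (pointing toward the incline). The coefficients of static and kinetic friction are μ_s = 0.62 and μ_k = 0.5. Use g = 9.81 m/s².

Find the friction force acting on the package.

f ≈ 11.6 N (up the incline)

The horizontal push has a component P sin θ into the surface, so N = m g cos θ + P sin θ = 65.63 + 50.02 = 115.6 N.
Along the incline, the net driving force (taking up-slope positive) is P cos θ − m g sin θ = 51.79 − 63.38 = -11.58 N, so equilibrium requires friction f = 11.58 N (up-slope).
The limit of static friction is μ_s N = 71.7 N.
|f_req| = 11.58 ≤ 71.7 N → the package is in equilibrium; friction equals the required value.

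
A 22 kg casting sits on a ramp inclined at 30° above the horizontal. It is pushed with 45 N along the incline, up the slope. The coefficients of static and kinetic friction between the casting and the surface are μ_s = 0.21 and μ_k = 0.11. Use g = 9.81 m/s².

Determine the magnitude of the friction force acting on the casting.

Normal force: N = m g cos θ = 22 × 9.81 × cos 30° = 186.9 N.
For equilibrium along the incline the friction force must supply f = m g sin θ − P = 107.9 − 45 = 62.91 N (positive meaning up-slope).
Maximum static friction available: μ_s N = 0.21 × 186.9 = 39.25 N.
|62.91| exceeds 39.25 N, so the casting slips down-slope; friction is kinetic, f = μ_k N = 0.11×186.9 = 20.6 N.

f ≈ 20.6 N (up the incline)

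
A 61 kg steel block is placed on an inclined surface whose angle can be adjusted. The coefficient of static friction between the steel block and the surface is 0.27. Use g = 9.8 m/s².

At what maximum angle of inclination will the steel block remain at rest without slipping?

θ_max ≈ 15.1°

At the slip threshold, m g sin θ = μ_s · m g cos θ, so tan θ = μ_s.
θ_max = arctan(0.27) = 15.1°.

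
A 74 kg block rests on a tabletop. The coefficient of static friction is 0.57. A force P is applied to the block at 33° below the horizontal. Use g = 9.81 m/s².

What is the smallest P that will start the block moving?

N = m g + P sin α (the push presses the block into the tabletop).
At impending slip, P cos α = μ_s N = μ_s (m g + P sin α).
Solving: P (cos α − μ_s sin α) = μ_s m g → P = 0.57×726/(cos 33° − 0.57 sin 33°) = 414/0.5282 = 783 N.

P ≈ 783 N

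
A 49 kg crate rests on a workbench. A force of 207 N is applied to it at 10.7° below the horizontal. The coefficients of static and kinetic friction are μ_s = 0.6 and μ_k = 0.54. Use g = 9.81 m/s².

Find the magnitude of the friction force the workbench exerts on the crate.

The vertical component of P adds to the normal force: N = m g + P sin α = 480.7 + 38.43 = 519.1 N.
The horizontal driving force is P cos α = 203.4 N, so equilibrium needs friction f = 203.4 N.
μ_s N = 0.6 × 519.1 = 311.5 N.
Since 203.4 N does not exceed the limit, the crate stays at rest and f = 203 N.

f ≈ 203 N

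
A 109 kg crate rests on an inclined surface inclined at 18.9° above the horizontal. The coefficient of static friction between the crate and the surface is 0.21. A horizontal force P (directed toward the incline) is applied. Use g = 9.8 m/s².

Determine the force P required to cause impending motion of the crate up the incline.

At impending motion up the slope, friction acts down-slope at its limit: f = μ_s N.
Perpendicular to the incline: N = m g cos θ + P sin θ.
Along the incline: P cos θ = m g sin θ + μ_s N = m g sin θ + μ_s (m g cos θ + P sin θ).
Solving, P (cos θ − μ_s sin θ) = m g (sin θ + μ_s cos θ), so P = 109×9.8×(sin 18.9° + 0.21 cos 18.9°)/(cos 18.9° − 0.21 sin 18.9°) = 1070×0.5226/0.8781 = 636 N.

P ≈ 636 N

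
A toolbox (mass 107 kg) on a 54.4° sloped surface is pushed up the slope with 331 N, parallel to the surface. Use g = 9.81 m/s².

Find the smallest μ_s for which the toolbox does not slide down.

N = m g cos θ = 611 N.
Friction must make up the shortfall along the incline: f = m g sin θ − P = 853.5 − 331 = 522.5 N.
At the threshold f = μ_s N, so μ_s,min = 522.5/611 = 0.855.

μ_s,min ≈ 0.855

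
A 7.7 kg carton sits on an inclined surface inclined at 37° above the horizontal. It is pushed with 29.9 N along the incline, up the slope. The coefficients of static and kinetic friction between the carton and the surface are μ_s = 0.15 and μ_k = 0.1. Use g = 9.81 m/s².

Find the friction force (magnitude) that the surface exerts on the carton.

f ≈ 6.03 N (up the incline)

Normal force: N = m g cos θ = 7.7 × 9.81 × cos 37° = 60.33 N.
For equilibrium along the incline the friction force must supply f = m g sin θ − P = 45.46 − 29.9 = 15.56 N (positive meaning up-slope).
Static friction can supply at most μ_s N = 9.049 N.
|15.56| exceeds 9.049 N, so the carton slips down-slope; friction is kinetic, f = μ_k N = 0.1×60.33 = 6.03 N.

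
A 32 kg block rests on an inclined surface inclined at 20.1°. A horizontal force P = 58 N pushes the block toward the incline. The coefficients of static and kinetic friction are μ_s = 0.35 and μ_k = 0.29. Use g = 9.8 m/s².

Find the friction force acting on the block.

f ≈ 53.3 N (up the incline)

Normal direction: N = m g cos θ + P sin θ = 314.4 N.
Parallel to the incline: P cos θ − m g sin θ = 54.47 − 107.8 = -53.3 N; the friction needed to balance this is 53.3 N acting up the slope.
Maximum static friction: μ_s N = 0.35 × 314.4 = 110.1 N.
Since 53.3 N is within the 110.1 N limit, the block stays put and friction is exactly 53.3 N.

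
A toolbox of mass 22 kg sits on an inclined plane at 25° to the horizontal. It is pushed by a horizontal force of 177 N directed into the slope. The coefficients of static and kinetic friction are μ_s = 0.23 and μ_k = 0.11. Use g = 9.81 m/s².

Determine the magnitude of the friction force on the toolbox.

f ≈ 29.7 N (down the incline)

The horizontal push has a component P sin θ into the surface, so N = m g cos θ + P sin θ = 195.6 + 74.8 = 270.4 N.
Parallel to the incline: P cos θ − m g sin θ = 160.4 − 91.21 = 69.21 N; the friction needed to balance this is 69.21 N acting down the slope.
The limit of static friction is μ_s N = 62.19 N.
|f_req| = 69.21 > 62.19 N → the toolbox slides up the incline; f = μ_k N = 0.11 × 270.4 = 29.7 N.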